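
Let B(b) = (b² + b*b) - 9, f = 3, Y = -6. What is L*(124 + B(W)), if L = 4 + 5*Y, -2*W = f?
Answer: -3107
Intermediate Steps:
W = -3/2 (W = -½*3 = -3/2 ≈ -1.5000)
B(b) = -9 + 2*b² (B(b) = (b² + b²) - 9 = 2*b² - 9 = -9 + 2*b²)
L = -26 (L = 4 + 5*(-6) = 4 - 30 = -26)
L*(124 + B(W)) = -26*(124 + (-9 + 2*(-3/2)²)) = -26*(124 + (-9 + 2*(9/4))) = -26*(124 + (-9 + 9/2)) = -26*(124 - 9/2) = -26*239/2 = -3107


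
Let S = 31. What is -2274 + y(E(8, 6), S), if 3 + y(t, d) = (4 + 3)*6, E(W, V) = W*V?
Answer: -2235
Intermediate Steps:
E(W, V) = V*W
y(t, d) = 39 (y(t, d) = -3 + (4 + 3)*6 = -3 + 7*6 = -3 + 42 = 39)
-2274 + y(E(8, 6), S) = -2274 + 39 = -2235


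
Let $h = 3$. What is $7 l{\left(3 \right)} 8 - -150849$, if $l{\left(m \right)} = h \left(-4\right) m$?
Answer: $148833$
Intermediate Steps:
$l{\left(m \right)} = - 12 m$ ($l{\left(m \right)} = 3 \left(-4\right) m = - 12 m$)
$7 l{\left(3 \right)} 8 - -150849 = 7 \left(\left(-12\right) 3\right) 8 - -150849 = 7 \left(-36\right) 8 + 150849 = \left(-252\right) 8 + 150849 = -2016 + 150849 = 148833$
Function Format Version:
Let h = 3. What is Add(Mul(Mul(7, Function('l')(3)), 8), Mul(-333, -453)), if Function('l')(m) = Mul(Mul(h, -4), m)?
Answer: 148833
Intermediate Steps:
Function('l')(m) = Mul(-12, m) (Function('l')(m) = Mul(Mul(3, -4), m) = Mul(-12, m))
Add(Mul(Mul(7, Function('l')(3)), 8), Mul(-333, -453)) = Add(Mul(Mul(7, Mul(-12, 3)), 8), Mul(-333, -453)) = Add(Mul(Mul(7, -36), 8), 150849) = Add(Mul(-252, 8), 150849) = Add(-2016, 150849) = 148833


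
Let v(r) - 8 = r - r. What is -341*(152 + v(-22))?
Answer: -54560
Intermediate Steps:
v(r) = 8 (v(r) = 8 + (r - r) = 8 + 0 = 8)
-341*(152 + v(-22)) = -341*(152 + 8) = -341*160 = -54560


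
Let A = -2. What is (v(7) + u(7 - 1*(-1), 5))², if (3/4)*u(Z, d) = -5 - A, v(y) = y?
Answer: 9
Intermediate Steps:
u(Z, d) = -4 (u(Z, d) = 4*(-5 - 1*(-2))/3 = 4*(-5 + 2)/3 = (4/3)*(-3) = -4)
(v(7) + u(7 - 1*(-1), 5))² = (7 - 4)² = 3² = 9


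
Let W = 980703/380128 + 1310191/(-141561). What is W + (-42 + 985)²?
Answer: 6835897904568161/7687328544 ≈ 8.8924e+5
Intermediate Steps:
W = -51315855295/7687328544 (W = 980703*(1/380128) + 1310191*(-1/141561) = 980703/380128 - 1310191/141561 = -51315855295/7687328544 ≈ -6.6754)
W + (-42 + 985)² = -51315855295/7687328544 + (-42 + 985)² = -51315855295/7687328544 + 943² = -51315855295/7687328544 + 889249 = 6835897904568161/7687328544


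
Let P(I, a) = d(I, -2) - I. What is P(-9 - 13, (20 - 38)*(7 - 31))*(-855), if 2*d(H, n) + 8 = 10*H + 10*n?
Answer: 87210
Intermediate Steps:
d(H, n) = -4 + 5*H + 5*n (d(H, n) = -4 + (10*H + 10*n)/2 = -4 + (5*H + 5*n) = -4 + 5*H + 5*n)
P(I, a) = -14 + 4*I (P(I, a) = (-4 + 5*I + 5*(-2)) - I = (-4 + 5*I - 10) - I = (-14 + 5*I) - I = -14 + 4*I)
P(-9 - 13, (20 - 38)*(7 - 31))*(-855) = (-14 + 4*(-9 - 13))*(-855) = (-14 + 4*(-22))*(-855) = (-14 - 88)*(-855) = -102*(-855) = 87210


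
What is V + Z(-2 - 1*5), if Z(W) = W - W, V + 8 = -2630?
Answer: -2638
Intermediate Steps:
V = -2638 (V = -8 - 2630 = -2638)
Z(W) = 0
V + Z(-2 - 1*5) = -2638 + 0 = -2638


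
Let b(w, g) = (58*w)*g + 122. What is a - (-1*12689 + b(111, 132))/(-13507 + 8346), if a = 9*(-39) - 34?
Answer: -1149736/5161 ≈ -222.77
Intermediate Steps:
b(w, g) = 122 + 58*g*w (b(w, g) = 58*g*w + 122 = 122 + 58*g*w)
a = -385 (a = -351 - 34 = -385)
a - (-1*12689 + b(111, 132))/(-13507 + 8346) = -385 - (-1*12689 + (122 + 58*132*111))/(-13507 + 8346) = -385 - (-12689 + (122 + 849816))/(-5161) = -385 - (-12689 + 849938)*(-1)/5161 = -385 - 837249*(-1)/5161 = -385 - 1*(-837249/5161) = -385 + 837249/5161 = -1149736/5161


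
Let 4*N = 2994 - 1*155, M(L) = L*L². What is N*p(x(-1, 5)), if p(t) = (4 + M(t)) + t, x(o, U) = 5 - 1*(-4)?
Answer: 1053269/2 ≈ 5.2663e+5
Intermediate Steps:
M(L) = L³
x(o, U) = 9 (x(o, U) = 5 + 4 = 9)
p(t) = 4 + t + t³ (p(t) = (4 + t³) + t = 4 + t + t³)
N = 2839/4 (N = (2994 - 1*155)/4 = (2994 - 155)/4 = (¼)*2839 = 2839/4 ≈ 709.75)
N*p(x(-1, 5)) = 2839*(4 + 9 + 9³)/4 = 2839*(4 + 9 + 729)/4 = (2839/4)*742 = 1053269/2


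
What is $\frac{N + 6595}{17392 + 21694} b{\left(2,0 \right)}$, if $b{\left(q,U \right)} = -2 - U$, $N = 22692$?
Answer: $- \frac{29287}{19543} \approx -1.4986$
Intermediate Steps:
$\frac{N + 6595}{17392 + 21694} b{\left(2,0 \right)} = \frac{22692 + 6595}{17392 + 21694} \left(-2 - 0\right) = \frac{29287}{39086} \left(-2 + 0\right) = 29287 \cdot \frac{1}{39086} \left(-2\right) = \frac{29287}{39086} \left(-2\right) = - \frac{29287}{19543}$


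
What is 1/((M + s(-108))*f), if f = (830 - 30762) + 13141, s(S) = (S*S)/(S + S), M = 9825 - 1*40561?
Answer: 1/516994890 ≈ 1.9343e-9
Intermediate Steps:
M = -30736 (M = 9825 - 40561 = -30736)
s(S) = S/2 (s(S) = S²/((2*S)) = S²*(1/(2*S)) = S/2)
f = -16791 (f = -29932 + 13141 = -16791)
1/((M + s(-108))*f) = 1/((-30736 + (½)*(-108))*(-16791)) = -1/16791/(-30736 - 54) = -1/16791/(-30790) = -1/30790*(-1/16791) = 1/516994890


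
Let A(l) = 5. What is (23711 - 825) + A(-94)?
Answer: 22891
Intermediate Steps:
(23711 - 825) + A(-94) = (23711 - 825) + 5 = 22886 + 5 = 22891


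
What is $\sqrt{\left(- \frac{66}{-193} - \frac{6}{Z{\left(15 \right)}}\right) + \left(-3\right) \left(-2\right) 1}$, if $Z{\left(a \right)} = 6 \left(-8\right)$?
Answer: $\frac{\sqrt{3854210}}{772} \approx 2.543$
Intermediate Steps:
$Z{\left(a \right)} = -48$
$\sqrt{\left(- \frac{66}{-193} - \frac{6}{Z{\left(15 \right)}}\right) + \left(-3\right) \left(-2\right) 1} = \sqrt{\left(- \frac{66}{-193} - \frac{6}{-48}\right) + \left(-3\right) \left(-2\right) 1} = \sqrt{\left(\left(-66\right) \left(- \frac{1}{193}\right) - - \frac{1}{8}\right) + 6 \cdot 1} = \sqrt{\left(\frac{66}{193} + \frac{1}{8}\right) + 6} = \sqrt{\frac{721}{1544} + 6} = \sqrt{\frac{9985}{1544}} = \frac{\sqrt{3854210}}{772}$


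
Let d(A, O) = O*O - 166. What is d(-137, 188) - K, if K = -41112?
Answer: 76290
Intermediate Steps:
d(A, O) = -166 + O² (d(A, O) = O² - 166 = -166 + O²)
d(-137, 188) - K = (-166 + 188²) - 1*(-41112) = (-166 + 35344) + 41112 = 35178 + 41112 = 76290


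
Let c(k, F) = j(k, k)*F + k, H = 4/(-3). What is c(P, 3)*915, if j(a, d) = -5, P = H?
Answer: -14945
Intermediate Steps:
H = -4/3 (H = 4*(-⅓) = -4/3 ≈ -1.3333)
P = -4/3 ≈ -1.3333
c(k, F) = k - 5*F (c(k, F) = -5*F + k = k - 5*F)
c(P, 3)*915 = (-4/3 - 5*3)*915 = (-4/3 - 15)*915 = -49/3*915 = -14945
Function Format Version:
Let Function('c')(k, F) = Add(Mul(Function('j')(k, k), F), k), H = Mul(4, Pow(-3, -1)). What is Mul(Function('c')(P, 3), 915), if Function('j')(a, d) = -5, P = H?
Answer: -14945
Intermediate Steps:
H = Rational(-4, 3) (H = Mul(4, Rational(-1, 3)) = Rational(-4, 3) ≈ -1.3333)
P = Rational(-4, 3) ≈ -1.3333
Function('c')(k, F) = Add(k, Mul(-5, F)) (Function('c')(k, F) = Add(Mul(-5, F), k) = Add(k, Mul(-5, F)))
Mul(Function('c')(P, 3), 915) = Mul(Add(Rational(-4, 3), Mul(-5, 3)), 915) = Mul(Add(Rational(-4, 3), -15), 915) = Mul(Rational(-49, 3), 915) = -14945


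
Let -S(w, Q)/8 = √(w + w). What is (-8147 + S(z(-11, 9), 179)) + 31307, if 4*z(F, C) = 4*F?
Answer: 23160 - 8*I*√22 ≈ 23160.0 - 37.523*I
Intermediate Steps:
z(F, C) = F (z(F, C) = (4*F)/4 = F)
S(w, Q) = -8*√2*√w (S(w, Q) = -8*√(w + w) = -8*√2*√w)
(-8147 + S(z(-11, 9), 179)) + 31307 = (-8147 - 8*√2*√(-11)) + 31307 = (-8147 - 8*√2*I*√11) + 31307 = (-8147 - 8*I*√22) + 31307 = 23160 - 8*I*√22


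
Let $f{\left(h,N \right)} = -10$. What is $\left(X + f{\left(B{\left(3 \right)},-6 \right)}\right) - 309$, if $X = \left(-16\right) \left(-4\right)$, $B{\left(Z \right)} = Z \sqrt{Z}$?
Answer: $-255$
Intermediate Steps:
$B{\left(Z \right)} = Z^{\frac{3}{2}}$
$X = 64$
$\left(X + f{\left(B{\left(3 \right)},-6 \right)}\right) - 309 = \left(64 - 10\right) - 309 = 54 - 309 = -255$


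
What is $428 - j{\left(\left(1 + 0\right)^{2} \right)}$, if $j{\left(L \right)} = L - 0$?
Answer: $427$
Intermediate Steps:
$j{\left(L \right)} = L$ ($j{\left(L \right)} = L + 0 = L$)
$428 - j{\left(\left(1 + 0\right)^{2} \right)} = 428 - \left(1 + 0\right)^{2} = 428 - 1^{2} = 428 - 1 = 427$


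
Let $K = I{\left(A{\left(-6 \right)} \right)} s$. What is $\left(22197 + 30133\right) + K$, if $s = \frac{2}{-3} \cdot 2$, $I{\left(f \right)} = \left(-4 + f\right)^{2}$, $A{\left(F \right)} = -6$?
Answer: $\frac{156590}{3} \approx 52197.0$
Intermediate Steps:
$s = - \frac{4}{3}$ ($s = 2 \left(- \frac{1}{3}\right) 2 = \left(- \frac{2}{3}\right) 2 = - \frac{4}{3} \approx -1.3333$)
$K = - \frac{400}{3}$ ($K = \left(-4 - 6\right)^{2} \left(- \frac{4}{3}\right) = \left(-10\right)^{2} \left(- \frac{4}{3}\right) = 100 \left(- \frac{4}{3}\right) = - \frac{400}{3} \approx -133.33$)
$\left(22197 + 30133\right) + K = \left(22197 + 30133\right) - \frac{400}{3} = 52330 - \frac{400}{3} = \frac{156590}{3}$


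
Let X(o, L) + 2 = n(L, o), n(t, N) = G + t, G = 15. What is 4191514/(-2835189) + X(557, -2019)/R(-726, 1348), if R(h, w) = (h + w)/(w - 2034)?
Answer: 1949470912108/881743779 ≈ 2210.9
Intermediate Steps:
n(t, N) = 15 + t
X(o, L) = 13 + L (X(o, L) = -2 + (15 + L) = 13 + L)
R(h, w) = (h + w)/(-2034 + w)
4191514/(-2835189) + X(557, -2019)/R(-726, 1348) = 4191514/(-2835189) + (13 - 2019)/(((-726 + 1348)/(-2034 + 1348))) = 4191514*(-1/2835189) - 2006/(622/(-686)) = -4191514/2835189 - 2006/((-1/686*622)) = -4191514/2835189 - 2006/(-311/343) = -4191514/2835189 - 2006*(-343/311) = -4191514/2835189 + 688058/311 = 1949470912108/881743779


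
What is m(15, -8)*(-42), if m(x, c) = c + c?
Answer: 672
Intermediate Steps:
m(x, c) = 2*c
m(15, -8)*(-42) = (2*(-8))*(-42) = -16*(-42) = 672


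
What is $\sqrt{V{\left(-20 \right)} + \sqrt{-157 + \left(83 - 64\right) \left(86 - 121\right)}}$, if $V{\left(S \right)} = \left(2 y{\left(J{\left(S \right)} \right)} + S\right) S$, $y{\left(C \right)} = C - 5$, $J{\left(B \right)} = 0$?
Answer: $\sqrt{600 + i \sqrt{822}} \approx 24.502 + 0.58507 i$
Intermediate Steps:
$y{\left(C \right)} = -5 + C$
$V{\left(S \right)} = S \left(-10 + S\right)$ ($V{\left(S \right)} = \left(2 \left(-5 + 0\right) + S\right) S = \left(2 \left(-5\right) + S\right) S = \left(-10 + S\right) S = S \left(-10 + S\right)$)
$\sqrt{V{\left(-20 \right)} + \sqrt{-157 + \left(83 - 64\right) \left(86 - 121\right)}} = \sqrt{- 20 \left(-10 - 20\right) + \sqrt{-157 + \left(83 - 64\right) \left(86 - 121\right)}} = \sqrt{\left(-20\right) \left(-30\right) + \sqrt{-157 + 19 \left(-35\right)}} = \sqrt{600 + \sqrt{-157 - 665}} = \sqrt{600 + \sqrt{-822}} = \sqrt{600 + i \sqrt{822}}$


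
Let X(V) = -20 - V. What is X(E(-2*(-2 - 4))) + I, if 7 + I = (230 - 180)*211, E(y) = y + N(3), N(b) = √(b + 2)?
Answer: 10511 - √5 ≈ 10509.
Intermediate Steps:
N(b) = √(2 + b)
E(y) = y + √5 (E(y) = y + √(2 + 3) = y + √5)
I = 10543 (I = -7 + (230 - 180)*211 = -7 + 50*211 = -7 + 10550 = 10543)
X(E(-2*(-2 - 4))) + I = (-20 - (-2*(-2 - 4) + √5)) + 10543 = (-20 - (-2*(-6) + √5)) + 10543 = (-20 - (12 + √5)) + 10543 = (-20 + (-12 - √5)) + 10543 = (-32 - √5) + 10543 = 10511 - √5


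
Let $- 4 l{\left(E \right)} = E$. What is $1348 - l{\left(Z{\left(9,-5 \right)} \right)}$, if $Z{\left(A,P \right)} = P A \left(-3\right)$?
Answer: $\frac{5527}{4} \approx 1381.8$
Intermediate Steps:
$Z{\left(A,P \right)} = - 3 A P$ ($Z{\left(A,P \right)} = A P \left(-3\right) = - 3 A P$)
$l{\left(E \right)} = - \frac{E}{4}$
$1348 - l{\left(Z{\left(9,-5 \right)} \right)} = 1348 - - \frac{\left(-3\right) 9 \left(-5\right)}{4} = 1348 - \left(- \frac{1}{4}\right) 135 = 1348 - - \frac{135}{4} = 1348 + \frac{135}{4} = \frac{5527}{4}$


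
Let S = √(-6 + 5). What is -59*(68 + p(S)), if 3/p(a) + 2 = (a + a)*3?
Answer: -80063/20 + 531*I/20 ≈ -4003.1 + 26.55*I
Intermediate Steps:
S = I (S = √(-1) = I ≈ 1.0*I)
p(a) = 3/(-2 + 6*a) (p(a) = 3/(-2 + (a + a)*3) = 3/(-2 + (2*a)*3) = 3/(-2 + 6*a))
-59*(68 + p(S)) = -59*(68 + 3/(2*(-1 + 3*I))) = -59*(68 + 3*((-1 - 3*I)/10)/2) = -59*(68 + 3*(-1 - 3*I)/20) = -4012 - 177*(-1 - 3*I)/20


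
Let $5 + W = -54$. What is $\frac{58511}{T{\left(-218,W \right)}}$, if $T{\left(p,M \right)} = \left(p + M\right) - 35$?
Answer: $- \frac{58511}{312} \approx -187.54$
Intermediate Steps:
$W = -59$ ($W = -5 - 54 = -59$)
$T{\left(p,M \right)} = -35 + M + p$ ($T{\left(p,M \right)} = \left(M + p\right) - 35 = -35 + M + p$)
$\frac{58511}{T{\left(-218,W \right)}} = \frac{58511}{-35 - 59 - 218} = \frac{58511}{-312} = 58511 \left(- \frac{1}{312}\right) = - \frac{58511}{312}$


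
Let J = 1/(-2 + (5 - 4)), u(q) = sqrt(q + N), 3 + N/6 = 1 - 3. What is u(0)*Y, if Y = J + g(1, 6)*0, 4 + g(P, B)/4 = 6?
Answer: -I*sqrt(30) ≈ -5.4772*I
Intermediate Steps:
N = -30 (N = -18 + 6*(1 - 3) = -18 + 6*(-2) = -18 - 12 = -30)
u(q) = sqrt(-30 + q) (u(q) = sqrt(q - 30) = sqrt(-30 + q))
g(P, B) = 8 (g(P, B) = -16 + 4*6 = -16 + 24 = 8)
J = -1 (J = 1/(-2 + 1) = 1/(-1) = -1)
Y = -1 (Y = -1 + 8*0 = -1 + 0 = -1)
u(0)*Y = sqrt(-30 + 0)*(-1) = sqrt(-30)*(-1) = (I*sqrt(30))*(-1) = -I*sqrt(30)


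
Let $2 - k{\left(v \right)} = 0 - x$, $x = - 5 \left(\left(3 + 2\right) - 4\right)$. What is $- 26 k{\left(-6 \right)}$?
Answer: $78$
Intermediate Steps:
$x = -5$ ($x = - 5 \left(5 - 4\right) = \left(-5\right) 1 = -5$)
$k{\left(v \right)} = -3$ ($k{\left(v \right)} = 2 - \left(0 - -5\right) = 2 - \left(0 + 5\right) = 2 - 5 = -3$)
$- 26 k{\left(-6 \right)} = \left(-26\right) \left(-3\right) = 78$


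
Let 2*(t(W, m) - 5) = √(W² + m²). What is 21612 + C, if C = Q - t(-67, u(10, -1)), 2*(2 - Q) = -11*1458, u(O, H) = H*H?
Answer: 29628 - √4490/2 ≈ 29595.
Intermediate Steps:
u(O, H) = H²
t(W, m) = 5 + √(W² + m²)/2
Q = 8021 (Q = 2 - (-11)*1458/2 = 2 - ½*(-16038) = 2 + 8019 = 8021)
C = 8016 - √4490/2 (C = 8021 - (5 + √((-67)² + ((-1)²)²)/2) = 8021 - (5 + √(4489 + 1²)/2) = 8021 - (5 + √(4489 + 1)/2) = 8021 - (5 + √4490/2) = 8021 + (-5 - √4490/2) = 8016 - √4490/2 ≈ 7982.5)
21612 + C = 21612 + (8016 - √4490/2) = 29628 - √4490/2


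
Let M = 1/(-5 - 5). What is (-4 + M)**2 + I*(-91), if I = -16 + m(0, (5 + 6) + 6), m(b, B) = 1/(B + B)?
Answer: 2499227/1700 ≈ 1470.1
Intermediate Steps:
M = -1/10 (M = 1/(-10) = -1/10 ≈ -0.10000)
m(b, B) = 1/(2*B)
I = -543/34 (I = -16 + 1/(2*((5 + 6) + 6)) = -16 + 1/(2*(11 + 6)) = -16 + (1/2)/17 = -16 + (1/2)*(1/17) = -16 + 1/34 = -543/34 ≈ -15.971)
(-4 + M)**2 + I*(-91) = (-4 - 1/10)**2 - 543/34*(-91) = (-41/10)**2 + 49413/34 = 1681/100 + 49413/34 = 2499227/1700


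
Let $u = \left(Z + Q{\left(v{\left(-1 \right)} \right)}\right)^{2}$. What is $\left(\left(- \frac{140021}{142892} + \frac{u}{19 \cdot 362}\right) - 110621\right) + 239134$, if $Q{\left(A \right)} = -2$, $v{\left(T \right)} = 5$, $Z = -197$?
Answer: $\frac{63154354131471}{491405588} \approx 1.2852 \cdot 10^{5}$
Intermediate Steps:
$u = 39601$ ($u = \left(-197 - 2\right)^{2} = \left(-199\right)^{2} = 39601$)
$\left(\left(- \frac{140021}{142892} + \frac{u}{19 \cdot 362}\right) - 110621\right) + 239134 = \left(\left(- \frac{140021}{142892} + \frac{39601}{19 \cdot 362}\right) - 110621\right) + 239134 = \left(\left(\left(-140021\right) \frac{1}{142892} + \frac{39601}{6878}\right) - 110621\right) + 239134 = \left(\left(- \frac{140021}{142892} + 39601 \cdot \frac{1}{6878}\right) - 110621\right) + 239134 = \left(\left(- \frac{140021}{142892} + \frac{39601}{6878}\right) - 110621\right) + 239134 = \left(\frac{2347800827}{491405588} - 110621\right) + 239134 = - \frac{54357429749321}{491405588} + 239134 = \frac{63154354131471}{491405588}$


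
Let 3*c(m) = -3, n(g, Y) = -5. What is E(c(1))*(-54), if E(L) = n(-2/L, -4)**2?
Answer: -1350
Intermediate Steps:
c(m) = -1 (c(m) = (1/3)*(-3) = -1)
E(L) = 25 (E(L) = (-5)**2 = 25)
E(c(1))*(-54) = 25*(-54) = -1350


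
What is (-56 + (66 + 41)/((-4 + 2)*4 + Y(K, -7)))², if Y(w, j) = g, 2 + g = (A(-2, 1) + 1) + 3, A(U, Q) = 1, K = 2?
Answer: 149769/25 ≈ 5990.8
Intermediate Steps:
g = 3 (g = -2 + ((1 + 1) + 3) = -2 + (2 + 3) = -2 + 5 = 3)
Y(w, j) = 3
(-56 + (66 + 41)/((-4 + 2)*4 + Y(K, -7)))² = (-56 + (66 + 41)/((-4 + 2)*4 + 3))² = (-56 + 107/(-2*4 + 3))² = (-56 + 107/(-8 + 3))² = (-56 + 107/(-5))² = (-56 + 107*(-⅕))² = (-56 - 107/5)² = (-387/5)² = 149769/25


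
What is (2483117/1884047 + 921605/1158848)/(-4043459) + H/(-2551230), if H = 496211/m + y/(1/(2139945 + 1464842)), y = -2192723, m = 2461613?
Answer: 123934203143887744385475586691626163/40001604504867096271671543360 ≈ 3.0982e+6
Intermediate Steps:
H = -19457326072777710402/2461613 (H = 496211/2461613 - 2192723/(1/(2139945 + 1464842)) = 496211*(1/2461613) - 2192723/(1/3604787) = 496211/2461613 - 2192723/1/3604787 = 496211/2461613 - 2192723*3604787 = 496211/2461613 - 7904299365001 = -19457326072777710402/2461613 ≈ -7.9043e+12)
(2483117/1884047 + 921605/1158848)/(-4043459) + H/(-2551230) = (2483117/1884047 + 921605/1158848)/(-4043459) - 19457326072777710402/2461613/(-2551230) = (2483117*(1/1884047) + 921605*(1/1158848))*(-1/4043459) - 19457326072777710402/2461613*(-1/2551230) = (2483117/1884047 + 921605/1158848)*(-1/4043459) + 1080962559598761689/348896718555 = (4613902304651/2183324097856)*(-1/4043459) + 1080962559598761689/348896718555 = -4613902304651/8828181473392723904 + 1080962559598761689/348896718555 = 123934203143887744385475586691626163/40001604504867096271671543360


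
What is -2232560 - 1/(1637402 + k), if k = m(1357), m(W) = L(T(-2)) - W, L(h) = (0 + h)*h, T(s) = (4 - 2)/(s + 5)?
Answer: -32873126557049/14724409 ≈ -2.2326e+6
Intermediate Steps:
T(s) = 2/(5 + s)
L(h) = h² (L(h) = h*h = h²)
m(W) = 4/9 - W (m(W) = (2/(5 - 2))² - W = (2/3)² - W = (2*(⅓))² - W = (⅔)² - W = 4/9 - W)
k = -12209/9 (k = 4/9 - 1*1357 = 4/9 - 1357 = -12209/9 ≈ -1356.6)
-2232560 - 1/(1637402 + k) = -2232560 - 1/(1637402 - 12209/9) = -2232560 - 1/14724409/9 = -2232560 - 1*9/14724409 = -2232560 - 9/14724409 = -32873126557049/14724409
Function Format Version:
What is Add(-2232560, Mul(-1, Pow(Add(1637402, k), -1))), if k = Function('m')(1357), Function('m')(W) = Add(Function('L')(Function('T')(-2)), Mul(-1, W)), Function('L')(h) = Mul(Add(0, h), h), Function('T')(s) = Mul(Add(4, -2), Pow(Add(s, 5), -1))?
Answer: Rational(-32873126557049, 14724409) ≈ -2.2326e+6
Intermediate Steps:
Function('T')(s) = Mul(2, Pow(Add(5, s), -1))
Function('L')(h) = Pow(h, 2) (Function('L')(h) = Mul(h, h) = Pow(h, 2))
Function('m')(W) = Add(Rational(4, 9), Mul(-1, W)) (Function('m')(W) = Add(Pow(Mul(2, Pow(Add(5, -2), -1)), 2), Mul(-1, W)) = Add(Pow(Mul(2, Pow(3, -1)), 2), Mul(-1, W)) = Add(Pow(Mul(2, Rational(1, 3)), 2), Mul(-1, W)) = Add(Pow(Rational(2, 3), 2), Mul(-1, W)) = Add(Rational(4, 9), Mul(-1, W)))
k = Rational(-12209, 9) (k = Add(Rational(4, 9), Mul(-1, 1357)) = Add(Rational(4, 9), -1357) = Rational(-12209, 9) ≈ -1356.6)
Add(-2232560, Mul(-1, Pow(Add(1637402, k), -1))) = Add(-2232560, Mul(-1, Pow(Add(1637402, Rational(-12209, 9)), -1))) = Add(-2232560, Mul(-1, Pow(Rational(14724409, 9), -1))) = Add(-2232560, Mul(-1, Rational(9, 14724409))) = Add(-2232560, Rational(-9, 14724409)) = Rational(-32873126557049, 14724409)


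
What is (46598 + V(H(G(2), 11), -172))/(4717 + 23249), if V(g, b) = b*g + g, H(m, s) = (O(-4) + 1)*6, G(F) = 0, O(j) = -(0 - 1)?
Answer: 22273/13983 ≈ 1.5929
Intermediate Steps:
O(j) = 1 (O(j) = -1*(-1) = 1)
H(m, s) = 12 (H(m, s) = (1 + 1)*6 = 2*6 = 12)
V(g, b) = g + b*g
(46598 + V(H(G(2), 11), -172))/(4717 + 23249) = (46598 + 12*(1 - 172))/(4717 + 23249) = (46598 + 12*(-171))/27966 = (46598 - 2052)*(1/27966) = 44546*(1/27966) = 22273/13983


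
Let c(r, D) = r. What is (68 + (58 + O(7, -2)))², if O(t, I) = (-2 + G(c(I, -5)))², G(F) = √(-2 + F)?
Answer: 15812 - 2016*I ≈ 15812.0 - 2016.0*I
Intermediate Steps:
O(t, I) = (-2 + √(-2 + I))²
(68 + (58 + O(7, -2)))² = (68 + (58 + (-2 + √(-2 - 2))²))² = (68 + (58 + (-2 + √(-4))²))² = (68 + (58 + (-2 + 2*I)²))² = (126 + (-2 + 2*I)²)²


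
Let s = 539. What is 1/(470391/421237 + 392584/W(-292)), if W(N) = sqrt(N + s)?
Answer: -48942085135749/27347536631550375320857 + 69660344502586696*sqrt(247)/27347536631550375320857 ≈ 4.0031e-5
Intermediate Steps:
W(N) = sqrt(539 + N) (W(N) = sqrt(N + 539) = sqrt(539 + N))
1/(470391/421237 + 392584/W(-292)) = 1/(470391/421237 + 392584/(sqrt(539 - 292))) = 1/(470391*(1/421237) + 392584/(sqrt(247))) = 1/(470391/421237 + 392584*(sqrt(247)/247)) = 1/(470391/421237 + 392584*sqrt(247)/247)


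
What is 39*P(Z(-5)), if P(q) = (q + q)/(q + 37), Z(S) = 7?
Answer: 273/22 ≈ 12.409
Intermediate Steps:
P(q) = 2*q/(37 + q) (P(q) = (2*q)/(37 + q) = 2*q/(37 + q))
39*P(Z(-5)) = 39*(2*7/(37 + 7)) = 39*(2*7/44) = 39*(2*7*(1/44)) = 39*(7/22) = 273/22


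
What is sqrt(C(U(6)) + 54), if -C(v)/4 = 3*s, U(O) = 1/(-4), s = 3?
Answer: 3*sqrt(2) ≈ 4.2426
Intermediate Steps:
U(O) = -1/4
C(v) = -36 (C(v) = -12*3 = -4*9 = -36)
sqrt(C(U(6)) + 54) = sqrt(-36 + 54) = sqrt(18) = 3*sqrt(2)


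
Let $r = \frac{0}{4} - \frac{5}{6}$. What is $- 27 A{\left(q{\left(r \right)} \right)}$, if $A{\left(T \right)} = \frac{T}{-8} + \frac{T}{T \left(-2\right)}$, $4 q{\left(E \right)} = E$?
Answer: $\frac{819}{64} \approx 12.797$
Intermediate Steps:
$r = - \frac{5}{6}$ ($r = 0 \cdot \frac{1}{4} - \frac{5}{6} = 0 - \frac{5}{6} = - \frac{5}{6} \approx -0.83333$)
$q{\left(E \right)} = \frac{E}{4}$
$A{\left(T \right)} = - \frac{1}{2} - \frac{T}{8}$ ($A{\left(T \right)} = T \left(- \frac{1}{8}\right) + \frac{T}{\left(-2\right) T} = - \frac{T}{8} + T \left(- \frac{1}{2 T}\right) = - \frac{T}{8} - \frac{1}{2} = - \frac{1}{2} - \frac{T}{8}$)
$- 27 A{\left(q{\left(r \right)} \right)} = - 27 \left(- \frac{1}{2} - \frac{\frac{1}{4} \left(- \frac{5}{6}\right)}{8}\right) = - 27 \left(- \frac{1}{2} - - \frac{5}{192}\right) = - 27 \left(- \frac{1}{2} + \frac{5}{192}\right) = \left(-27\right) \left(- \frac{91}{192}\right) = \frac{819}{64}$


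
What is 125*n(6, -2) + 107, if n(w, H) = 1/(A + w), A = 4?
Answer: 239/2 ≈ 119.50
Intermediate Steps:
n(w, H) = 1/(4 + w)
125*n(6, -2) + 107 = 125/(4 + 6) + 107 = 125/10 + 107 = 125*(⅒) + 107 = 25/2 + 107 = 239/2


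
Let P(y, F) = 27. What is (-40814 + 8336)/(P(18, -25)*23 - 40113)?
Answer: 5413/6582 ≈ 0.82239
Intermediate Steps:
(-40814 + 8336)/(P(18, -25)*23 - 40113) = (-40814 + 8336)/(27*23 - 40113) = -32478/(621 - 40113) = -32478/(-39492) = -32478*(-1/39492) = 5413/6582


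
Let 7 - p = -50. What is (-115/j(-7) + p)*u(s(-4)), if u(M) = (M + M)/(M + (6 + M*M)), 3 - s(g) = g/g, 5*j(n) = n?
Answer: 974/21 ≈ 46.381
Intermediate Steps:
p = 57 (p = 7 - 1*(-50) = 7 + 50 = 57)
j(n) = n/5
s(g) = 2 (s(g) = 3 - g/g = 3 - 1*1 = 3 - 1 = 2)
u(M) = 2*M/(6 + M + M**2) (u(M) = (2*M)/(M + (6 + M**2)) = (2*M)/(6 + M + M**2) = 2*M/(6 + M + M**2))
(-115/j(-7) + p)*u(s(-4)) = (-115/((1/5)*(-7)) + 57)*(2*2/(6 + 2 + 2**2)) = (-115/(-7/5) + 57)*(2*2/(6 + 2 + 4)) = (-115*(-5/7) + 57)*(2*2/12) = (575/7 + 57)*(2*2*(1/12)) = (974/7)*(1/3) = 974/21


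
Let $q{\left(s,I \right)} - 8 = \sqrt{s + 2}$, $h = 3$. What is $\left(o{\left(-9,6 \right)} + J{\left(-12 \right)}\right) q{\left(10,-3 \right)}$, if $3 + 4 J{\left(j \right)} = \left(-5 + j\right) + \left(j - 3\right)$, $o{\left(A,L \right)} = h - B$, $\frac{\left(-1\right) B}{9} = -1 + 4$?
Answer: $170 + \frac{85 \sqrt{3}}{2} \approx 243.61$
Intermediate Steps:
$B = -27$ ($B = - 9 \left(-1 + 4\right) = \left(-9\right) 3 = -27$)
$q{\left(s,I \right)} = 8 + \sqrt{2 + s}$ ($q{\left(s,I \right)} = 8 + \sqrt{s + 2} = 8 + \sqrt{2 + s}$)
$o{\left(A,L \right)} = 30$ ($o{\left(A,L \right)} = 3 - -27 = 3 + 27 = 30$)
$J{\left(j \right)} = - \frac{11}{4} + \frac{j}{2}$ ($J{\left(j \right)} = - \frac{3}{4} + \frac{\left(-5 + j\right) + \left(j - 3\right)}{4} = - \frac{3}{4} + \frac{\left(-5 + j\right) + \left(-3 + j\right)}{4} = - \frac{3}{4} + \frac{-8 + 2 j}{4} = - \frac{3}{4} + \left(-2 + \frac{j}{2}\right) = - \frac{11}{4} + \frac{j}{2}$)
$\left(o{\left(-9,6 \right)} + J{\left(-12 \right)}\right) q{\left(10,-3 \right)} = \left(30 + \left(- \frac{11}{4} + \frac{1}{2} \left(-12\right)\right)\right) \left(8 + \sqrt{2 + 10}\right) = \left(30 - \frac{35}{4}\right) \left(8 + \sqrt{12}\right) = \left(30 - \frac{35}{4}\right) \left(8 + 2 \sqrt{3}\right) = \frac{85 \left(8 + 2 \sqrt{3}\right)}{4} = 170 + \frac{85 \sqrt{3}}{2}$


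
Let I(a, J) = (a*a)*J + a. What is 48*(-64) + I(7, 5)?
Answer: -2820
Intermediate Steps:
I(a, J) = a + J*a² (I(a, J) = a²*J + a = J*a² + a = a + J*a²)
48*(-64) + I(7, 5) = 48*(-64) + 7*(1 + 5*7) = -3072 + 7*(1 + 35) = -3072 + 7*36 = -3072 + 252 = -2820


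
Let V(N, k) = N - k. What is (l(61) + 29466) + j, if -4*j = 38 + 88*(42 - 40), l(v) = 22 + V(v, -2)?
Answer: 58995/2 ≈ 29498.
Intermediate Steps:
l(v) = 24 + v (l(v) = 22 + (v - 1*(-2)) = 22 + (v + 2) = 22 + (2 + v) = 24 + v)
j = -107/2 (j = -(38 + 88*(42 - 40))/4 = -(38 + 88*2)/4 = -(38 + 176)/4 = -¼*214 = -107/2 ≈ -53.500)
(l(61) + 29466) + j = ((24 + 61) + 29466) - 107/2 = (85 + 29466) - 107/2 = 29551 - 107/2 = 58995/2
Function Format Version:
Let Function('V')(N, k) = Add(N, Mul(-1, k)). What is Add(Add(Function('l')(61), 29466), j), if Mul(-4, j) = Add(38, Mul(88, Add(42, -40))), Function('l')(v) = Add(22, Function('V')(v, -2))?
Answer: Rational(58995, 2) ≈ 29498.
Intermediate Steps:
Function('l')(v) = Add(24, v) (Function('l')(v) = Add(22, Add(v, Mul(-1, -2))) = Add(22, Add(v, 2)) = Add(22, Add(2, v)) = Add(24, v))
j = Rational(-107, 2) (j = Mul(Rational(-1, 4), Add(38, Mul(88, Add(42, -40)))) = Mul(Rational(-1, 4), Add(38, Mul(88, 2))) = Mul(Rational(-1, 4), Add(38, 176)) = Mul(Rational(-1, 4), 214) = Rational(-107, 2) ≈ -53.500)
Add(Add(Function('l')(61), 29466), j) = Add(Add(Add(24, 61), 29466), Rational(-107, 2)) = Add(Add(85, 29466), Rational(-107, 2)) = Add(29551, Rational(-107, 2)) = Rational(58995, 2)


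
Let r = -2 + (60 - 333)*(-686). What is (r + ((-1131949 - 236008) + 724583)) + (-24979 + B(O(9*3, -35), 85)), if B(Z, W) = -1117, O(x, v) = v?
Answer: -482194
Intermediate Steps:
r = 187276 (r = -2 - 273*(-686) = -2 + 187278 = 187276)
(r + ((-1131949 - 236008) + 724583)) + (-24979 + B(O(9*3, -35), 85)) = (187276 + ((-1131949 - 236008) + 724583)) + (-24979 - 1117) = (187276 + (-1367957 + 724583)) - 26096 = (187276 - 643374) - 26096 = -456098 - 26096 = -482194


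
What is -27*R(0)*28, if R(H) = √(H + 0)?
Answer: 0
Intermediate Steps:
R(H) = √H
-27*R(0)*28 = -27*√0*28 = -27*0*28 = 0*28 = 0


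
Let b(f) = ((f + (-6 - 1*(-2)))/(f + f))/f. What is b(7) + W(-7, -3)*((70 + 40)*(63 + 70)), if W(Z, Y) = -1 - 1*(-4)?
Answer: 4301223/98 ≈ 43890.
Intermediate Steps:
W(Z, Y) = 3 (W(Z, Y) = -1 + 4 = 3)
b(f) = (-4 + f)/(2*f²) (b(f) = ((f + (-6 + 2))/((2*f)))/f = ((f - 4)*(1/(2*f)))/f = ((-4 + f)*(1/(2*f)))/f = ((-4 + f)/(2*f))/f = (-4 + f)/(2*f²))
b(7) + W(-7, -3)*((70 + 40)*(63 + 70)) = (½)*(-4 + 7)/7² + 3*((70 + 40)*(63 + 70)) = (½)*(1/49)*3 + 3*(110*133) = 3/98 + 3*14630 = 3/98 + 43890 = 4301223/98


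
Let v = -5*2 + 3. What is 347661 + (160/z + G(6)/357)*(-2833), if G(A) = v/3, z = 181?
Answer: 9558937006/27693 ≈ 3.4518e+5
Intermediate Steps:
v = -7 (v = -10 + 3 = -7)
G(A) = -7/3
347661 + (160/z + G(6)/357)*(-2833) = 347661 + (160/181 - 7/3/357)*(-2833) = 347661 + (160*(1/181) - 7/3*1/357)*(-2833) = 347661 + (160/181 - 1/153)*(-2833) = 347661 + (24299/27693)*(-2833) = 347661 - 68839067/27693 = 9558937006/27693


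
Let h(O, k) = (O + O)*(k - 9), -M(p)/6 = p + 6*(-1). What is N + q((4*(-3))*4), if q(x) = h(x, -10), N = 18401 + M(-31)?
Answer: 20447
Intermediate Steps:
M(p) = 36 - 6*p (M(p) = -6*(p + 6*(-1)) = -6*(p - 6) = -6*(-6 + p) = 36 - 6*p)
h(O, k) = 2*O*(-9 + k) (h(O, k) = (2*O)*(-9 + k) = 2*O*(-9 + k))
N = 18623 (N = 18401 + (36 - 6*(-31)) = 18401 + (36 + 186) = 18401 + 222 = 18623)
q(x) = -38*x (q(x) = 2*x*(-9 - 10) = 2*x*(-19) = -38*x)
N + q((4*(-3))*4) = 18623 - 38*4*(-3)*4 = 18623 - (-456)*4 = 18623 - 38*(-48) = 18623 + 1824 = 20447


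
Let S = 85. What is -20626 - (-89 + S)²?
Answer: -20642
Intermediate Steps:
-20626 - (-89 + S)² = -20626 - (-89 + 85)² = -20626 - 1*(-4)² = -20626 - 1*16 = -20626 - 16 = -20642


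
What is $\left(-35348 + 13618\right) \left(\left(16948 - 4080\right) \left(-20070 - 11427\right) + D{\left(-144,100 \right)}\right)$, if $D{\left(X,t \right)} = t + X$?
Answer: $8807243751200$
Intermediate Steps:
$D{\left(X,t \right)} = X + t$
$\left(-35348 + 13618\right) \left(\left(16948 - 4080\right) \left(-20070 - 11427\right) + D{\left(-144,100 \right)}\right) = \left(-35348 + 13618\right) \left(\left(16948 - 4080\right) \left(-20070 - 11427\right) + \left(-144 + 100\right)\right) = - 21730 \left(12868 \left(-31497\right) - 44\right) = - 21730 \left(-405303396 - 44\right) = \left(-21730\right) \left(-405303440\right) = 8807243751200$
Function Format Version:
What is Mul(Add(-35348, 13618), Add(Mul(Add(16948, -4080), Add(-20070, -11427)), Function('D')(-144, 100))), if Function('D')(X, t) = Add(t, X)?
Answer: 8807243751200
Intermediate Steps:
Function('D')(X, t) = Add(X, t)
Mul(Add(-35348, 13618), Add(Mul(Add(16948, -4080), Add(-20070, -11427)), Function('D')(-144, 100))) = Mul(Add(-35348, 13618), Add(Mul(Add(16948, -4080), Add(-20070, -11427)), Add(-144, 100))) = Mul(-21730, Add(Mul(12868, -31497), -44)) = Mul(-21730, Add(-405303396, -44)) = Mul(-21730, -405303440) = 8807243751200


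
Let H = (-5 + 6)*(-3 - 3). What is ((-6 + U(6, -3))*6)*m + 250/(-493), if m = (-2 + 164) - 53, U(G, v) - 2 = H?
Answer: -3224470/493 ≈ -6540.5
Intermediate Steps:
H = -6 (H = 1*(-6) = -6)
U(G, v) = -4 (U(G, v) = 2 - 6 = -4)
m = 109 (m = 162 - 53 = 109)
((-6 + U(6, -3))*6)*m + 250/(-493) = ((-6 - 4)*6)*109 + 250/(-493) = -10*6*109 + 250*(-1/493) = -60*109 - 250/493 = -6540 - 250/493 = -3224470/493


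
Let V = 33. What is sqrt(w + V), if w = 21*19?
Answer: 12*sqrt(3) ≈ 20.785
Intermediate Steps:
w = 399
sqrt(w + V) = sqrt(399 + 33) = sqrt(432) = 12*sqrt(3)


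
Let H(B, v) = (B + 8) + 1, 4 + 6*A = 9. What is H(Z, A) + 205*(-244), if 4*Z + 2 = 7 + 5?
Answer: -100017/2 ≈ -50009.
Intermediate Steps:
Z = 5/2 (Z = -½ + (7 + 5)/4 = -½ + (¼)*12 = -½ + 3 = 5/2 ≈ 2.5000)
A = ⅚ (A = -⅔ + (⅙)*9 = -⅔ + 3/2 = ⅚ ≈ 0.83333)
H(B, v) = 9 + B (H(B, v) = (8 + B) + 1 = 9 + B)
H(Z, A) + 205*(-244) = (9 + 5/2) + 205*(-244) = 23/2 - 50020 = -100017/2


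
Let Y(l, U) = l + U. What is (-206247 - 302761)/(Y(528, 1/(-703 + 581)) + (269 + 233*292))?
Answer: -62098976/8397625 ≈ -7.3948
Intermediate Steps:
Y(l, U) = U + l
(-206247 - 302761)/(Y(528, 1/(-703 + 581)) + (269 + 233*292)) = (-206247 - 302761)/((1/(-703 + 581) + 528) + (269 + 233*292)) = -509008/((1/(-122) + 528) + (269 + 68036)) = -509008/((-1/122 + 528) + 68305) = -509008/(64415/122 + 68305) = -509008/8397625/122 = -509008*122/8397625 = -62098976/8397625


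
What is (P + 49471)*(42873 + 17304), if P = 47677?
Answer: 5846075196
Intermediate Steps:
(P + 49471)*(42873 + 17304) = (47677 + 49471)*(42873 + 17304) = 97148*60177 = 5846075196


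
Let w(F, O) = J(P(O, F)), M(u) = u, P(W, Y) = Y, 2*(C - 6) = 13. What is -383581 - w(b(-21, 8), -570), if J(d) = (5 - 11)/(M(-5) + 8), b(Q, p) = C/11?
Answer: -383579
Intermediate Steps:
C = 25/2 (C = 6 + (1/2)*13 = 6 + 13/2 = 25/2 ≈ 12.500)
b(Q, p) = 25/22 (b(Q, p) = (25/2)/11 = (25/2)*(1/11) = 25/22)
J(d) = -2 (J(d) = (5 - 11)/(-5 + 8) = -6/3 = -6*1/3 = -2)
w(F, O) = -2
-383581 - w(b(-21, 8), -570) = -383581 - 1*(-2) = -383581 + 2 = -383579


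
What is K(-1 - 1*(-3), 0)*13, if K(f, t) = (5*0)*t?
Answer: 0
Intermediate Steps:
K(f, t) = 0 (K(f, t) = 0*t = 0)
K(-1 - 1*(-3), 0)*13 = 0*13 = 0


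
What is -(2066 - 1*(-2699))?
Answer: -4765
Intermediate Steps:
-(2066 - 1*(-2699)) = -(2066 + 2699) = -1*4765 = -4765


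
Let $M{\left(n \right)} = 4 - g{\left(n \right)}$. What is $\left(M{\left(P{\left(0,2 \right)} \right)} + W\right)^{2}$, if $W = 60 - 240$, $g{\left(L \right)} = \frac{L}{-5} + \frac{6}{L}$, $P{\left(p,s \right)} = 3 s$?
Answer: $\frac{772641}{25} \approx 30906.0$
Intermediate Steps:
$g{\left(L \right)} = \frac{6}{L} - \frac{L}{5}$ ($g{\left(L \right)} = L \left(- \frac{1}{5}\right) + \frac{6}{L} = - \frac{L}{5} + \frac{6}{L} = \frac{6}{L} - \frac{L}{5}$)
$M{\left(n \right)} = 4 - \frac{6}{n} + \frac{n}{5}$ ($M{\left(n \right)} = 4 - \left(\frac{6}{n} - \frac{n}{5}\right) = 4 + \left(- \frac{6}{n} + \frac{n}{5}\right) = 4 - \frac{6}{n} + \frac{n}{5}$)
$W = -180$
$\left(M{\left(P{\left(0,2 \right)} \right)} + W\right)^{2} = \left(\left(4 - \frac{6}{3 \cdot 2} + \frac{3 \cdot 2}{5}\right) - 180\right)^{2} = \left(\left(4 - \frac{6}{6} + \frac{1}{5} \cdot 6\right) - 180\right)^{2} = \left(\left(4 - 1 + \frac{6}{5}\right) - 180\right)^{2} = \left(\frac{21}{5} - 180\right)^{2} = \left(- \frac{879}{5}\right)^{2} = \frac{772641}{25}$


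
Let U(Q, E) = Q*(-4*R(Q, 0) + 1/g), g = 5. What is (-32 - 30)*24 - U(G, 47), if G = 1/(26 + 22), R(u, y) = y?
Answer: -357121/240 ≈ -1488.0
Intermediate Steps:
G = 1/48 ≈ 0.020833
U(Q, E) = Q/5 (U(Q, E) = Q*(-4*0 + 1/5) = Q*(0 + 1/5) = Q*(1/5) = Q/5)
(-32 - 30)*24 - U(G, 47) = (-32 - 30)*24 - 1/(5*48) = -62*24 - 1*1/240 = -1488 - 1/240 = -357121/240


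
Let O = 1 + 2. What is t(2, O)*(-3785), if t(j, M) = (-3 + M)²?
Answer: 0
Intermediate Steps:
O = 3
t(2, O)*(-3785) = (-3 + 3)²*(-3785) = 0²*(-3785) = 0*(-3785) = 0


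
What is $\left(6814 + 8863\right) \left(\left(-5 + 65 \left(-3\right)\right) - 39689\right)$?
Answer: $-625339853$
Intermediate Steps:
$\left(6814 + 8863\right) \left(\left(-5 + 65 \left(-3\right)\right) - 39689\right) = 15677 \left(\left(-5 - 195\right) - 39689\right) = 15677 \left(-200 - 39689\right) = 15677 \left(-39889\right) = -625339853$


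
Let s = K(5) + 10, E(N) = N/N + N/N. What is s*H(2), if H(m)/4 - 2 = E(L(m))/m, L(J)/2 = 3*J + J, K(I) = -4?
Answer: 72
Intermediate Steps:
L(J) = 8*J (L(J) = 2*(3*J + J) = 2*(4*J) = 8*J)
E(N) = 2 (E(N) = 1 + 1 = 2)
H(m) = 8 + 8/m (H(m) = 8 + 4*(2/m) = 8 + 8/m)
s = 6 (s = -4 + 10 = 6)
s*H(2) = 6*(8 + 8/2) = 6*(8 + 8*(½)) = 6*(8 + 4) = 6*12 = 72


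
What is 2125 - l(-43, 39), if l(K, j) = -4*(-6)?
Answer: 2101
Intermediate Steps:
l(K, j) = 24
2125 - l(-43, 39) = 2125 - 1*24 = 2125 - 24 = 2101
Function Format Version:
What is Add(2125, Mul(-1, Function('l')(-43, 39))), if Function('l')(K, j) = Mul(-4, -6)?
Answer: 2101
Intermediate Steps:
Function('l')(K, j) = 24
Add(2125, Mul(-1, Function('l')(-43, 39))) = Add(2125, Mul(-1, 24)) = Add(2125, -24) = 2101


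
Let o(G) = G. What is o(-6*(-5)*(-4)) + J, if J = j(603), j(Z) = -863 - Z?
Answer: -1586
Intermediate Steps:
J = -1466 (J = -863 - 1*603 = -863 - 603 = -1466)
o(-6*(-5)*(-4)) + J = -6*(-5)*(-4) - 1466 = 30*(-4) - 1466 = -120 - 1466 = -1586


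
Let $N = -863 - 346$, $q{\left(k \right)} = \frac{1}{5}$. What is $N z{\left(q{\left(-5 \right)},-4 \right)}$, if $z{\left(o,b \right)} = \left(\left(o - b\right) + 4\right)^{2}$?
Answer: $- \frac{2032329}{25} \approx -81293.0$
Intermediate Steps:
$q{\left(k \right)} = \frac{1}{5}$
$N = -1209$ ($N = -863 - 346 = -1209$)
$z{\left(o,b \right)} = \left(4 + o - b\right)^{2}$
$N z{\left(q{\left(-5 \right)},-4 \right)} = - 1209 \left(4 + \frac{1}{5} - -4\right)^{2} = - 1209 \left(4 + \frac{1}{5} + 4\right)^{2} = - 1209 \left(\frac{41}{5}\right)^{2} = \left(-1209\right) \frac{1681}{25} = - \frac{2032329}{25}$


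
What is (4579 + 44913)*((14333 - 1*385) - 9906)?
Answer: 200046664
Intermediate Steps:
(4579 + 44913)*((14333 - 1*385) - 9906) = 49492*((14333 - 385) - 9906) = 49492*(13948 - 9906) = 49492*4042 = 200046664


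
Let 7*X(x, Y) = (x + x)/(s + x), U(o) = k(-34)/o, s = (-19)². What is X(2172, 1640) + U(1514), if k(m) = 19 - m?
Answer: 7516559/26844734 ≈ 0.28000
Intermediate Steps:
s = 361
U(o) = 53/o (U(o) = (19 - 1*(-34))/o = (19 + 34)/o = 53/o)
X(x, Y) = 2*x/(7*(361 + x)) (X(x, Y) = ((x + x)/(361 + x))/7 = ((2*x)/(361 + x))/7 = (2*x/(361 + x))/7 = 2*x/(7*(361 + x)))
X(2172, 1640) + U(1514) = (2/7)*2172/(361 + 2172) + 53/1514 = (2/7)*2172/2533 + 53*(1/1514) = (2/7)*2172*(1/2533) + 53/1514 = 4344/17731 + 53/1514 = 7516559/26844734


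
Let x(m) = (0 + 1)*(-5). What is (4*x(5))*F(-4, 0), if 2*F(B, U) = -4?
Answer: 40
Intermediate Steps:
F(B, U) = -2 (F(B, U) = (1/2)*(-4) = -2)
x(m) = -5 (x(m) = 1*(-5) = -5)
(4*x(5))*F(-4, 0) = (4*(-5))*(-2) = -20*(-2) = 40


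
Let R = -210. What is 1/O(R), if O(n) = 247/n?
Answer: -210/247 ≈ -0.85020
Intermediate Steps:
1/O(R) = 1/(247/(-210)) = 1/(247*(-1/210)) = 1/(-247/210) = -210/247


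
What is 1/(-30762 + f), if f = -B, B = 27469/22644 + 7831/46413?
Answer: -611388/18808362475 ≈ -3.2506e-5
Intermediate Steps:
B = 844819/611388 (B = 27469*(1/22644) + 7831*(1/46413) = 27469/22644 + 41/243 = 844819/611388 ≈ 1.3818)
f = -844819/611388 (f = -1*844819/611388 = -844819/611388 ≈ -1.3818)
1/(-30762 + f) = 1/(-30762 - 844819/611388) = 1/(-18808362475/611388) = -611388/18808362475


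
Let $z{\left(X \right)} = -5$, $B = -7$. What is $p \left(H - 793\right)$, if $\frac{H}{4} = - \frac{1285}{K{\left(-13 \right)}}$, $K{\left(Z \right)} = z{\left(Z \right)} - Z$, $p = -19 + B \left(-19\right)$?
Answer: $-163647$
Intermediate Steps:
$p = 114$ ($p = -19 - -133 = -19 + 133 = 114$)
$K{\left(Z \right)} = -5 - Z$
$H = - \frac{1285}{2}$ ($H = 4 \left(- \frac{1285}{-5 - -13}\right) = 4 \left(- \frac{1285}{-5 + 13}\right) = 4 \left(- \frac{1285}{8}\right) = - \frac{1285}{2} \approx -642.5$)
$p \left(H - 793\right) = 114 \left(- \frac{1285}{2} - 793\right) = 114 \left(- \frac{2871}{2}\right) = -163647$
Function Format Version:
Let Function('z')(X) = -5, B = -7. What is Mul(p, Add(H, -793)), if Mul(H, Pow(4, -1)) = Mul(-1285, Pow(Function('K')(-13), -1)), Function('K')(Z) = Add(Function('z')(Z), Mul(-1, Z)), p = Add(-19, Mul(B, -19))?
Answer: -163647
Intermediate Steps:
p = 114 (p = Add(-19, Mul(-7, -19)) = Add(-19, 133) = 114)
Function('K')(Z) = Add(-5, Mul(-1, Z))
H = Rational(-1285, 2) (H = Mul(4, Mul(-1285, Pow(Add(-5, Mul(-1, -13)), -1))) = Mul(4, Mul(-1285, Pow(Add(-5, 13), -1))) = Mul(4, Mul(-1285, Pow(8, -1))) = Mul(4, Mul(-1285, Rational(1, 8))) = Mul(4, Rational(-1285, 8)) = Rational(-1285, 2) ≈ -642.50)
Mul(p, Add(H, -793)) = Mul(114, Add(Rational(-1285, 2), -793)) = Mul(114, Rational(-2871, 2)) = -163647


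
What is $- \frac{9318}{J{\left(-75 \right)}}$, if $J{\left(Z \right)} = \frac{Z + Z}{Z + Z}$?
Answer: $-9318$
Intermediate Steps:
$J{\left(Z \right)} = 1$ ($J{\left(Z \right)} = \frac{2 Z}{2 Z} = 2 Z \frac{1}{2 Z} = 1$)
$- \frac{9318}{J{\left(-75 \right)}} = - \frac{9318}{1} = \left(-9318\right) 1 = -9318$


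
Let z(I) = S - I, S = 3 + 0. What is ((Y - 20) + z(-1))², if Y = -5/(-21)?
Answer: 109561/441 ≈ 248.44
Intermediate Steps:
S = 3
z(I) = 3 - I
Y = 5/21 (Y = -5*(-1/21) = 5/21 ≈ 0.23810)
((Y - 20) + z(-1))² = ((5/21 - 20) + (3 - 1*(-1)))² = (-415/21 + (3 + 1))² = (-415/21 + 4)² = (-331/21)² = 109561/441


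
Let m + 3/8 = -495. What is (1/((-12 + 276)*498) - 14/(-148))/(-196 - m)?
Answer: 460189/1456298910 ≈ 0.00031600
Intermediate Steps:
m = -3963/8 (m = -3/8 - 495 = -3963/8 ≈ -495.38)
(1/((-12 + 276)*498) - 14/(-148))/(-196 - m) = (1/((-12 + 276)*498) - 14/(-148))/(-196 - 1*(-3963/8)) = ((1/498)/264 - 14*(-1/148))/(-196 + 3963/8) = ((1/264)*(1/498) + 7/74)/(2395/8) = (1/131472 + 7/74)*(8/2395) = (460189/4864464)*(8/2395) = 460189/1456298910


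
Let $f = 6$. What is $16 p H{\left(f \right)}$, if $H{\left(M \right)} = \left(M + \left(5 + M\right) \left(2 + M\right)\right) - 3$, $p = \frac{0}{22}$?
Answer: $0$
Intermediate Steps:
$p = 0$ ($p = 0 \cdot \frac{1}{22} = 0$)
$H{\left(M \right)} = -3 + M + \left(2 + M\right) \left(5 + M\right)$ ($H{\left(M \right)} = \left(M + \left(2 + M\right) \left(5 + M\right)\right) - 3 = -3 + M + \left(2 + M\right) \left(5 + M\right)$)
$16 p H{\left(f \right)} = 16 \cdot 0 \left(7 + 6^{2} + 8 \cdot 6\right) = 0 \left(7 + 36 + 48\right) = 0 \cdot 91 = 0$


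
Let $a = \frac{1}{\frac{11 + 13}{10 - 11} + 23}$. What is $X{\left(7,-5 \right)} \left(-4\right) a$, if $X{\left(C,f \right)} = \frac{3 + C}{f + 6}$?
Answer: $40$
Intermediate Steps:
$X{\left(C,f \right)} = \frac{3 + C}{6 + f}$
$a = -1$ ($a = \frac{1}{\frac{24}{-1} + 23} = \frac{1}{24 \left(-1\right) + 23} = \frac{1}{-24 + 23} = \frac{1}{-1} = -1$)
$X{\left(7,-5 \right)} \left(-4\right) a = \frac{3 + 7}{6 - 5} \left(-4\right) \left(-1\right) = 1^{-1} \cdot 10 \left(-4\right) \left(-1\right) = 1 \cdot 10 \left(-4\right) \left(-1\right) = 10 \left(-4\right) \left(-1\right) = \left(-40\right) \left(-1\right) = 40$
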